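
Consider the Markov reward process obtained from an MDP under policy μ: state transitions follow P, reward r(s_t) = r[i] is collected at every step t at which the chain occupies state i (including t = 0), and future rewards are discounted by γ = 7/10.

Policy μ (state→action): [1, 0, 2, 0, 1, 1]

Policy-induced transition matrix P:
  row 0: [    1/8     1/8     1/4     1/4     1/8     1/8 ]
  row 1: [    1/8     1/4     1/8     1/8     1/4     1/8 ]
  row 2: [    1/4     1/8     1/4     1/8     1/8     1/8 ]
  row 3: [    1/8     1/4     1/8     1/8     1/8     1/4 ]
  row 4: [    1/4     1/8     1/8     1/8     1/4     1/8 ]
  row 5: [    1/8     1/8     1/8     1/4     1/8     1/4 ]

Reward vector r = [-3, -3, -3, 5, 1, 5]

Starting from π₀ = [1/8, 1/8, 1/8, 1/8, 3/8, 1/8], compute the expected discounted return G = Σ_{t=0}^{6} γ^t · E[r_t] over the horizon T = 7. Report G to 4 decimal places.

t=0: π = [0.1250, 0.1250, 0.1250, 0.1250, 0.3750, 0.1250], E[r] = 0.5000, γ^t·E[r] = 0.500000, running G = 0.500000
t=1: π = [0.1875, 0.1563, 0.1563, 0.1563, 0.1875, 0.1563], E[r] = 0.2500, γ^t·E[r] = 0.175000, running G = 0.675000
t=2: π = [0.1680, 0.1641, 0.1680, 0.1680, 0.1680, 0.1641], E[r] = 0.3281, γ^t·E[r] = 0.160781, running G = 0.835781
t=3: π = [0.1670, 0.1665, 0.1670, 0.1665, 0.1665, 0.1665], E[r] = 0.3301, γ^t·E[r] = 0.113217, running G = 0.948998
t=4: π = [0.1667, 0.1666, 0.1667, 0.1667, 0.1666, 0.1666], E[r] = 0.3330, γ^t·E[r] = 0.079955, running G = 1.028953
t=5: π = [0.1667, 0.1667, 0.1667, 0.1667, 0.1667, 0.1667], E[r] = 0.3333, γ^t·E[r] = 0.056010, running G = 1.084963
t=6: π = [0.1667, 0.1667, 0.1667, 0.1667, 0.1667, 0.1667], E[r] = 0.3333, γ^t·E[r] = 0.039215, running G = 1.124178

G = 1.1242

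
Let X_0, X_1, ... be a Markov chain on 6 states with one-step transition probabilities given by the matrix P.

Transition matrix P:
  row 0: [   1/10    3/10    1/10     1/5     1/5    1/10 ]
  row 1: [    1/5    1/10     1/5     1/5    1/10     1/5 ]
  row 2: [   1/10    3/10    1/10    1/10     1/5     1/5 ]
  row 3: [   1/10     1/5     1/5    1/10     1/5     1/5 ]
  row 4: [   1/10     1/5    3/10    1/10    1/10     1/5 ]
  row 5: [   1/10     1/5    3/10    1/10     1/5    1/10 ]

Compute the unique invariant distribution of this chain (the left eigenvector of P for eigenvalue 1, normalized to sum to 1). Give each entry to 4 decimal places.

π = [0.1211, 0.2111, 0.2011, 0.1332, 0.1626, 0.1708]

Balance equations π_j = Σ_i π_i·P[i][j]:
  π_0 = 1/10·π_0 + 1/5·π_1 + 1/10·π_2 + 1/10·π_3 + 1/10·π_4 + 1/10·π_5
  π_1 = 3/10·π_0 + 1/10·π_1 + 3/10·π_2 + 1/5·π_3 + 1/5·π_4 + 1/5·π_5
  π_2 = 1/10·π_0 + 1/5·π_1 + 1/10·π_2 + 1/5·π_3 + 3/10·π_4 + 3/10·π_5
  π_3 = 1/5·π_0 + 1/5·π_1 + 1/10·π_2 + 1/10·π_3 + 1/10·π_4 + 1/10·π_5
  π_4 = 1/5·π_0 + 1/10·π_1 + 1/5·π_2 + 1/5·π_3 + 1/10·π_4 + 1/5·π_5
  normalize: π_0 + π_1 + π_2 + π_3 + π_4 + π_5 = 1
Solving the linear system gives exactly π = [1600/13211, 2789/13211, 2657/13211, 160/1201, 23633/145321, 24822/145321].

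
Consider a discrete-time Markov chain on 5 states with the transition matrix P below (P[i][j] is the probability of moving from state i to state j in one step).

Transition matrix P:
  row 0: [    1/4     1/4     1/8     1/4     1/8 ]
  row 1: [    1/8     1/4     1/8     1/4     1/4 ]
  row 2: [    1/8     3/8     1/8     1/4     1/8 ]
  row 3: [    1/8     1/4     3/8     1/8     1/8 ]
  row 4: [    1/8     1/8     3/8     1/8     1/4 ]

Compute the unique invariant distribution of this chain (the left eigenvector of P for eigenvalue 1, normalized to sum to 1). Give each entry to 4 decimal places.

π = [0.1429, 0.2551, 0.2204, 0.2023, 0.1793]

Balance equations π_j = Σ_i π_i·P[i][j]:
  π_0 = 1/4·π_0 + 1/8·π_1 + 1/8·π_2 + 1/8·π_3 + 1/8·π_4
  π_1 = 1/4·π_0 + 1/4·π_1 + 3/8·π_2 + 1/4·π_3 + 1/8·π_4
  π_2 = 1/8·π_0 + 1/8·π_1 + 1/8·π_2 + 3/8·π_3 + 3/8·π_4
  π_3 = 1/4·π_0 + 1/4·π_1 + 1/4·π_2 + 1/8·π_3 + 1/8·π_4
  normalize: π_0 + π_1 + π_2 + π_3 + π_4 = 1
Solving the linear system gives exactly π = [1/7, 149/584, 901/4088, 827/4088, 733/4088].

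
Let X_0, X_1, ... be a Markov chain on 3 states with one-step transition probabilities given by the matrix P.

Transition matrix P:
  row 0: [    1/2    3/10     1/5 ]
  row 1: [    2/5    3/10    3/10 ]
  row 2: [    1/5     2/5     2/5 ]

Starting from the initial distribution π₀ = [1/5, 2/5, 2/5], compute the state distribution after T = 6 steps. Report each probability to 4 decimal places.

t=0: π = [0.2000, 0.4000, 0.4000]
t=1: π = [0.3400, 0.3400, 0.3200]
t=2: π = [0.3700, 0.3320, 0.2980]
t=3: π = [0.3774, 0.3298, 0.2928]
t=4: π = [0.3792, 0.3293, 0.2915]
t=5: π = [0.3796, 0.3292, 0.2912]
t=6: π = [0.3797, 0.3291, 0.2912]

π = [0.3797, 0.3291, 0.2912]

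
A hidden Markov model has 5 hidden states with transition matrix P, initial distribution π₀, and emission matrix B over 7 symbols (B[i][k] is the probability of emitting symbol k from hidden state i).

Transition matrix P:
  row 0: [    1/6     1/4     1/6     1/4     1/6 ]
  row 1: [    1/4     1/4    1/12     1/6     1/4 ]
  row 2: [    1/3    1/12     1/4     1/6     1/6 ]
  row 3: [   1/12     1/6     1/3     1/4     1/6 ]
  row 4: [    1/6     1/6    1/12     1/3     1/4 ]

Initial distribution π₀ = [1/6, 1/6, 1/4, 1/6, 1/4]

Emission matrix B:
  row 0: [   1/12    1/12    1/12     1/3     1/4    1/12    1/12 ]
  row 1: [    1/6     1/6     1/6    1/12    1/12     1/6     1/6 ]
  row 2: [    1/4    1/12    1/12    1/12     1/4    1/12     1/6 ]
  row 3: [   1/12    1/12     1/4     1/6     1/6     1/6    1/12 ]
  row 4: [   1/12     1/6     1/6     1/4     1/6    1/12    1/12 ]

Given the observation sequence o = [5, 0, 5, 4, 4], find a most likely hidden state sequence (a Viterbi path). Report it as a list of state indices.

path = [3, 2, 3, 2, 0]

t=0: δ = [1.389e-02, 2.778e-02, 2.083e-02, 2.778e-02, 2.083e-02]  (obs o_0=5)
t=1: δ = [5.787e-04, 1.157e-03, 2.315e-03, 5.787e-04, 5.787e-04]  ψ = [1, 1, 3, 3, 1]  (obs o_1=0)
t=2: δ = [6.430e-05, 4.823e-05, 4.823e-05, 6.430e-05, 3.215e-05]  ψ = [2, 1, 2, 2, 2]  (obs o_2=5)
t=3: δ = [4.019e-06, 1.340e-06, 5.358e-06, 2.679e-06, 2.009e-06]  ψ = [2, 0, 3, 0, 1]  (obs o_3=4)
t=4: δ = [4.465e-07, 8.372e-08, 3.349e-07, 1.674e-07, 1.488e-07]  ψ = [2, 0, 2, 0, 2]  (obs o_4=4)
backtrack: best end state = 0; path = [3, 2, 3, 2, 0]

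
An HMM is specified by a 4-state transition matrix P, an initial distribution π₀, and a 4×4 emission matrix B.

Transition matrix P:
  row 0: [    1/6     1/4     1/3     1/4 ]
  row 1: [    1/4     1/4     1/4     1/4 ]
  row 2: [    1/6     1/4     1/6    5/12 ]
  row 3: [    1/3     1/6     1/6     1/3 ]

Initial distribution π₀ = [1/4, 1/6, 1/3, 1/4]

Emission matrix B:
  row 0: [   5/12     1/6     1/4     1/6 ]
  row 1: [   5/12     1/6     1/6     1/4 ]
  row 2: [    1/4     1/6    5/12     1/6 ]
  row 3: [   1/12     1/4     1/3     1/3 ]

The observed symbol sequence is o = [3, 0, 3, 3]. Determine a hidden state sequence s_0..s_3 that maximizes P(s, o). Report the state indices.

t=0: δ = [4.167e-02, 4.167e-02, 5.556e-02, 8.333e-02]  (obs o_0=3)
t=1: δ = [1.157e-02, 5.787e-03, 3.472e-03, 2.315e-03]  ψ = [3, 2, 0, 3]  (obs o_1=0)
t=2: δ = [3.215e-04, 7.234e-04, 6.430e-04, 9.645e-04]  ψ = [0, 0, 0, 0]  (obs o_2=3)
t=3: δ = [5.358e-05, 4.521e-05, 3.014e-05, 1.072e-04]  ψ = [3, 1, 1, 3]  (obs o_3=3)
backtrack: best end state = 3; path = [3, 0, 3, 3]

path = [3, 0, 3, 3]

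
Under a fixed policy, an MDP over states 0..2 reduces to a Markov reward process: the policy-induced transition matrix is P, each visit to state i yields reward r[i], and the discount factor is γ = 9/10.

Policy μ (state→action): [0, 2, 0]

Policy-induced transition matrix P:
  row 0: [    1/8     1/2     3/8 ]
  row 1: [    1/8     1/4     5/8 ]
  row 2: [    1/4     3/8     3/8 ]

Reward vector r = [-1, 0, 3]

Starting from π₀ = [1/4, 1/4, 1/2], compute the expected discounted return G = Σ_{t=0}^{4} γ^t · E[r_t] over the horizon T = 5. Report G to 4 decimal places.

G = 4.9266

t=0: π = [0.2500, 0.2500, 0.5000], E[r] = 1.2500, γ^t·E[r] = 1.250000, running G = 1.250000
t=1: π = [0.1875, 0.3750, 0.4375], E[r] = 1.1250, γ^t·E[r] = 1.012500, running G = 2.262500
t=2: π = [0.1797, 0.3516, 0.4688], E[r] = 1.2266, γ^t·E[r] = 0.993516, running G = 3.256016
t=3: π = [0.1836, 0.3535, 0.4629], E[r] = 1.2051, γ^t·E[r] = 0.878502, running G = 4.134518
t=4: π = [0.1829, 0.3538, 0.4634], E[r] = 1.2073, γ^t·E[r] = 0.792093, running G = 4.926611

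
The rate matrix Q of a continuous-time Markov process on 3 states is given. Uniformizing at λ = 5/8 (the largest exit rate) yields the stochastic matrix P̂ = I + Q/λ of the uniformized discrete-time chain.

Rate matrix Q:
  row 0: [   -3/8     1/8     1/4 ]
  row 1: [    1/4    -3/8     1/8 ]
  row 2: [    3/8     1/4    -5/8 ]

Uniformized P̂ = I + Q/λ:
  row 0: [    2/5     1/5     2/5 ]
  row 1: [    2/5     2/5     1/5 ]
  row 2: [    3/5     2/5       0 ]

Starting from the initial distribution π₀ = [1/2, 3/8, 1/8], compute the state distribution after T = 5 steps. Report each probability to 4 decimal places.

π = [0.4480, 0.3102, 0.2418]

t=0: π = [0.5000, 0.3750, 0.1250]
t=1: π = [0.4250, 0.3000, 0.2750]
t=2: π = [0.4550, 0.3150, 0.2300]
t=3: π = [0.4460, 0.3090, 0.2450]
t=4: π = [0.4490, 0.3108, 0.2402]
t=5: π = [0.4480, 0.3102, 0.2418]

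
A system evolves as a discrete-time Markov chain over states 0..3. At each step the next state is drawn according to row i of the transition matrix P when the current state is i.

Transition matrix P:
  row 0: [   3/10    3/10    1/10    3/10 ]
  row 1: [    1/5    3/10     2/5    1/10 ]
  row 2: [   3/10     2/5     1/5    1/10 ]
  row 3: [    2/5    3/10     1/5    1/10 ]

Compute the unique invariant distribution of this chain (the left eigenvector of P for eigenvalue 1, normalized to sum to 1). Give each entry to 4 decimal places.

Balance equations π_j = Σ_i π_i·P[i][j]:
  π_0 = 3/10·π_0 + 1/5·π_1 + 3/10·π_2 + 2/5·π_3
  π_1 = 3/10·π_0 + 3/10·π_1 + 2/5·π_2 + 3/10·π_3
  π_2 = 1/10·π_0 + 2/5·π_1 + 1/5·π_2 + 1/5·π_3
  normalize: π_0 + π_1 + π_2 + π_3 = 1
Solving the linear system gives exactly π = [151/533, 345/1066, 126/533, 167/1066].

π = [0.2833, 0.3236, 0.2364, 0.1567]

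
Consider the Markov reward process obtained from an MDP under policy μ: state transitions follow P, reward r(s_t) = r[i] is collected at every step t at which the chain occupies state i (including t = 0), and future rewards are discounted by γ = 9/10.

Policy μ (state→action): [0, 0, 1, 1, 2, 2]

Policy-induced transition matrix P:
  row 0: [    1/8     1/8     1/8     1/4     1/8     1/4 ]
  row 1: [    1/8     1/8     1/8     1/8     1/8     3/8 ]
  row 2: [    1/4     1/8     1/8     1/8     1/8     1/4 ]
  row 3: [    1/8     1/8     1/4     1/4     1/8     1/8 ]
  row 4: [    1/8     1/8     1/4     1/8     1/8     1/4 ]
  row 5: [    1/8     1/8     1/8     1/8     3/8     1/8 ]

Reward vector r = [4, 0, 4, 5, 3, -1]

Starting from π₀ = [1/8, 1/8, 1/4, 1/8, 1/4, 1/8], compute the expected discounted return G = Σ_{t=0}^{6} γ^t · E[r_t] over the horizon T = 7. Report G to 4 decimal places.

t=0: π = [0.1250, 0.1250, 0.2500, 0.1250, 0.2500, 0.1250], E[r] = 2.7500, γ^t·E[r] = 2.750000, running G = 2.750000
t=1: π = [0.1563, 0.1250, 0.1719, 0.1563, 0.1563, 0.2344], E[r] = 2.3281, γ^t·E[r] = 2.095313, running G = 4.845313
t=2: π = [0.1465, 0.1250, 0.1641, 0.1641, 0.1836, 0.2168], E[r] = 2.3965, γ^t·E[r] = 1.941152, running G = 6.786465
t=3: π = [0.1455, 0.1250, 0.1685, 0.1638, 0.1792, 0.2180], E[r] = 2.3945, γ^t·E[r] = 1.745613, running G = 8.532078
t=4: π = [0.1461, 0.1250, 0.1679, 0.1637, 0.1795, 0.2179], E[r] = 2.3947, γ^t·E[r] = 1.571152, running G = 10.103230
t=5: π = [0.1460, 0.1250, 0.1679, 0.1637, 0.1795, 0.2179], E[r] = 2.3946, γ^t·E[r] = 1.413983, running G = 11.517213
t=6: π = [0.1460, 0.1250, 0.1679, 0.1637, 0.1795, 0.2179], E[r] = 2.3946, γ^t·E[r] = 1.272606, running G = 12.789819

G = 12.7898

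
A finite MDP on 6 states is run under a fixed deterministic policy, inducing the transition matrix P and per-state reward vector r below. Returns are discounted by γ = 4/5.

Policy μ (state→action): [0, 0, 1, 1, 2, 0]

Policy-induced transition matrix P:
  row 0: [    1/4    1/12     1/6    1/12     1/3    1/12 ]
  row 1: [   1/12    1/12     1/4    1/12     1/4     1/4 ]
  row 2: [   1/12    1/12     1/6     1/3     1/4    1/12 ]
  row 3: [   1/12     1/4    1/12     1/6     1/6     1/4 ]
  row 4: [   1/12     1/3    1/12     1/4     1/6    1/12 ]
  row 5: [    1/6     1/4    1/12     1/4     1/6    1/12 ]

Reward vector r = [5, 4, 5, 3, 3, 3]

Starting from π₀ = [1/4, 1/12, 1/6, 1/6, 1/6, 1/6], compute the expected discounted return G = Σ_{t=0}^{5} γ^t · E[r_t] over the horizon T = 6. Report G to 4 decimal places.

t=0: π = [0.2500, 0.0833, 0.1667, 0.1667, 0.1667, 0.1667], E[r] = 3.9167, γ^t·E[r] = 3.916667, running G = 3.916667
t=1: π = [0.1389, 0.1806, 0.1319, 0.1944, 0.2292, 0.1250], E[r] = 3.7222, γ^t·E[r] = 2.977778, running G = 6.894444
t=2: π = [0.1169, 0.1939, 0.1360, 0.1916, 0.2159, 0.1458], E[r] = 3.6997, γ^t·E[r] = 2.367778, running G = 9.262222
t=3: π = [0.1150, 0.1935, 0.1367, 0.1936, 0.2136, 0.1476], E[r] = 3.6969, γ^t·E[r] = 1.892815, running G = 11.155037
t=4: π = [0.1148, 0.1936, 0.1366, 0.1938, 0.2133, 0.1479], E[r] = 3.6963, γ^t·E[r] = 1.514008, running G = 12.669045
t=5: π = [0.1148, 0.1936, 0.1365, 0.1938, 0.2133, 0.1479], E[r] = 3.6963, γ^t·E[r] = 1.211199, running G = 13.880244

G = 13.8802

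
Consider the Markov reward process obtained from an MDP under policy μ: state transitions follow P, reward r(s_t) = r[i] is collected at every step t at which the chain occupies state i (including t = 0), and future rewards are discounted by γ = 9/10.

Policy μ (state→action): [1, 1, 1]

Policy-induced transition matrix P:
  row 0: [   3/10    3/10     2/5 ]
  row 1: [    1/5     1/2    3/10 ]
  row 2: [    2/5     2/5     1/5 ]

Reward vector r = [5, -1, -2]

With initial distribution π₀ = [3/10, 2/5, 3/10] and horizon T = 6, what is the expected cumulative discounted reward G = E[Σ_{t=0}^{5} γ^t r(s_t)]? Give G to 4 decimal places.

t=0: π = [0.3000, 0.4000, 0.3000], E[r] = 0.5000, γ^t·E[r] = 0.500000, running G = 0.500000
t=1: π = [0.2900, 0.4100, 0.3000], E[r] = 0.4400, γ^t·E[r] = 0.396000, running G = 0.896000
t=2: π = [0.2890, 0.4120, 0.2990], E[r] = 0.4350, γ^t·E[r] = 0.352350, running G = 1.248350
t=3: π = [0.2887, 0.4123, 0.2990], E[r] = 0.4332, γ^t·E[r] = 0.315803, running G = 1.564153
t=4: π = [0.2887, 0.4124, 0.2990], E[r] = 0.4331, γ^t·E[r] = 0.284124, running G = 1.848277
t=5: π = [0.2887, 0.4124, 0.2990], E[r] = 0.4330, γ^t·E[r] = 0.255680, running G = 2.103957

G = 2.1040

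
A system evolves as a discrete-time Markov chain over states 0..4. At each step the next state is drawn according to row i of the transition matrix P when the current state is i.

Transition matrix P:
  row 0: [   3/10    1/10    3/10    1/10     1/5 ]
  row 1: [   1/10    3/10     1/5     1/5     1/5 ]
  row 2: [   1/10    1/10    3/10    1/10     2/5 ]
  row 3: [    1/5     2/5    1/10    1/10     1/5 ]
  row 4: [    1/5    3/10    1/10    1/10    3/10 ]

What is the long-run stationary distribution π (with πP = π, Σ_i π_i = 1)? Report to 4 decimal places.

Balance equations π_j = Σ_i π_i·P[i][j]:
  π_0 = 3/10·π_0 + 1/10·π_1 + 1/10·π_2 + 1/5·π_3 + 1/5·π_4
  π_1 = 1/10·π_0 + 3/10·π_1 + 1/10·π_2 + 2/5·π_3 + 3/10·π_4
  π_2 = 3/10·π_0 + 1/5·π_1 + 3/10·π_2 + 1/10·π_3 + 1/10·π_4
  π_3 = 1/10·π_0 + 1/5·π_1 + 1/10·π_2 + 1/10·π_3 + 1/10·π_4
  normalize: π_0 + π_1 + π_2 + π_3 + π_4 = 1
Solving the linear system gives exactly π = [633/3643, 867/3643, 722/3643, 451/3643, 970/3643].

π = [0.1738, 0.2380, 0.1982, 0.1238, 0.2663]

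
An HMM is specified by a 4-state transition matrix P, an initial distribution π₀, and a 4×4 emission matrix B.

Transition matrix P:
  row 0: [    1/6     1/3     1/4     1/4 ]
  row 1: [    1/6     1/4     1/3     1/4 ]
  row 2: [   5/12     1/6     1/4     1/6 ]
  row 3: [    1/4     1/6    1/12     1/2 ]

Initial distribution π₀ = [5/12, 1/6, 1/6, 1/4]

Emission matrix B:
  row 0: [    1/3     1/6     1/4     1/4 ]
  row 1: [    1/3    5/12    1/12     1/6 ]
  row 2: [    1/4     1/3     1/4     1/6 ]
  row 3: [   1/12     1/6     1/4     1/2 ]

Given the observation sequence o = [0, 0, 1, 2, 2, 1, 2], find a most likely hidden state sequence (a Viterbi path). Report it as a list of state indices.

t=0: δ = [1.389e-01, 5.556e-02, 4.167e-02, 2.083e-02]  (obs o_0=0)
t=1: δ = [7.716e-03, 1.543e-02, 8.681e-03, 2.894e-03]  ψ = [0, 0, 0, 0]  (obs o_1=0)
t=2: δ = [6.028e-04, 1.608e-03, 1.715e-03, 6.430e-04]  ψ = [2, 1, 1, 1]  (obs o_2=1)
t=3: δ = [1.786e-04, 3.349e-05, 1.340e-04, 1.005e-04]  ψ = [2, 1, 1, 1]  (obs o_3=2)
t=4: δ = [1.395e-05, 4.961e-06, 1.116e-05, 1.256e-05]  ψ = [2, 0, 0, 3]  (obs o_4=2)
t=5: δ = [7.752e-07, 1.938e-06, 1.163e-06, 1.047e-06]  ψ = [2, 0, 0, 3]  (obs o_5=1)
t=6: δ = [1.211e-07, 4.038e-08, 1.615e-07, 1.308e-07]  ψ = [2, 1, 1, 3]  (obs o_6=2)
backtrack: best end state = 2; path = [0, 1, 1, 2, 0, 1, 2]

path = [0, 1, 1, 2, 0, 1, 2]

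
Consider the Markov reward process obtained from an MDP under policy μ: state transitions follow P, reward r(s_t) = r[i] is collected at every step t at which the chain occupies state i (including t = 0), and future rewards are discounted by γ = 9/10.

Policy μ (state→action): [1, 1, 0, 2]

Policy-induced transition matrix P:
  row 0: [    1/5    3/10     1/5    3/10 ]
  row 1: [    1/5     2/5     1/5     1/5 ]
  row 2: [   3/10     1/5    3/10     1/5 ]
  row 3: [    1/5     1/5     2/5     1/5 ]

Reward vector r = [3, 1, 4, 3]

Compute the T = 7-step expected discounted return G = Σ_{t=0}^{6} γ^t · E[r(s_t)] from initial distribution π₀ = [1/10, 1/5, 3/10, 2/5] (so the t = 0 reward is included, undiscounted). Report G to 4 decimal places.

G = 14.4457

t=0: π = [0.1000, 0.2000, 0.3000, 0.4000], E[r] = 2.9000, γ^t·E[r] = 2.900000, running G = 2.900000
t=1: π = [0.2300, 0.2500, 0.3100, 0.2100], E[r] = 2.8100, γ^t·E[r] = 2.529000, running G = 5.429000
t=2: π = [0.2310, 0.2730, 0.2730, 0.2230], E[r] = 2.7270, γ^t·E[r] = 2.208870, running G = 7.637870
t=3: π = [0.2273, 0.2777, 0.2719, 0.2231], E[r] = 2.7165, γ^t·E[r] = 1.980329, running G = 9.618199
t=4: π = [0.2272, 0.2783, 0.2718, 0.2227], E[r] = 2.7153, γ^t·E[r] = 1.781489, running G = 11.399687
t=5: π = [0.2272, 0.2784, 0.2717, 0.2227], E[r] = 2.7150, γ^t·E[r] = 1.603169, running G = 13.002856
t=6: π = [0.2272, 0.2784, 0.2717, 0.2227], E[r] = 2.7149, γ^t·E[r] = 1.442826, running G = 14.445682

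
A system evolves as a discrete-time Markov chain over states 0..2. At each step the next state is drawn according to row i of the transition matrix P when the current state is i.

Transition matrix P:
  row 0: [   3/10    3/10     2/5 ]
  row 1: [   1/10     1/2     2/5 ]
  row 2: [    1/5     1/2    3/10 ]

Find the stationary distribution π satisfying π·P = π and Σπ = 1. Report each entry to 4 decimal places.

π = [0.1705, 0.4659, 0.3636]

Balance equations π_j = Σ_i π_i·P[i][j]:
  π_0 = 3/10·π_0 + 1/10·π_1 + 1/5·π_2
  π_1 = 3/10·π_0 + 1/2·π_1 + 1/2·π_2
  normalize: π_0 + π_1 + π_2 = 1
Solving the linear system gives exactly π = [15/88, 41/88, 4/11].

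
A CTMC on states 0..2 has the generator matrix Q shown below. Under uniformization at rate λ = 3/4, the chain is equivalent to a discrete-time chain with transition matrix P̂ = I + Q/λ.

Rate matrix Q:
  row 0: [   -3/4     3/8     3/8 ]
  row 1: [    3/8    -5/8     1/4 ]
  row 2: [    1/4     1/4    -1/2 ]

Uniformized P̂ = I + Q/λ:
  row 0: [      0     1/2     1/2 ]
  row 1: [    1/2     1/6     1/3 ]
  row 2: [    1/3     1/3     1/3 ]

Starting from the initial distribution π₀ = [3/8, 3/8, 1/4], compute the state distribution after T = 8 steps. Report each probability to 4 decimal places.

t=0: π = [0.3750, 0.3750, 0.2500]
t=1: π = [0.2708, 0.3333, 0.3958]
t=2: π = [0.2986, 0.3229, 0.3785]
t=3: π = [0.2876, 0.3293, 0.3831]
t=4: π = [0.2923, 0.3264, 0.3813]
t=5: π = [0.2903, 0.3277, 0.3821]
t=6: π = [0.2912, 0.3271, 0.3817]
t=7: π = [0.2908, 0.3273, 0.3819]
t=8: π = [0.2910, 0.3272, 0.3818]

π = [0.2910, 0.3272, 0.3818]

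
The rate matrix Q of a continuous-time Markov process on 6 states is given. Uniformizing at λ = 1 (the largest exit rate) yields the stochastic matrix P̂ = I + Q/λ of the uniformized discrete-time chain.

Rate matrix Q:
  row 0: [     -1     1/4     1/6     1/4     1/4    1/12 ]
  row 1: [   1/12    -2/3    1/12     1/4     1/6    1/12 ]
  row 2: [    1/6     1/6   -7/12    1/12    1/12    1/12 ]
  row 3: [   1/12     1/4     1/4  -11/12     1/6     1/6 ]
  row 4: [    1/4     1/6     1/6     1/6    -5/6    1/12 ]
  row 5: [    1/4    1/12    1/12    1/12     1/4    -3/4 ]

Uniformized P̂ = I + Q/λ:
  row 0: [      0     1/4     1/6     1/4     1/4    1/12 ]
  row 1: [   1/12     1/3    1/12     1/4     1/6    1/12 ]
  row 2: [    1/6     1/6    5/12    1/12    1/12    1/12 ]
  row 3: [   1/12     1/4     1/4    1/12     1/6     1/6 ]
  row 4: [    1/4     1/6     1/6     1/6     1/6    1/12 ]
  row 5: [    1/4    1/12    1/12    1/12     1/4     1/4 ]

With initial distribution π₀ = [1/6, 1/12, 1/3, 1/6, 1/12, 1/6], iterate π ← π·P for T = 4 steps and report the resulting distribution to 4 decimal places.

π = [0.1367, 0.2176, 0.2033, 0.1564, 0.1706, 0.1155]

t=0: π = [0.1667, 0.0833, 0.3333, 0.1667, 0.0833, 0.1667]
t=1: π = [0.1389, 0.1944, 0.2431, 0.1319, 0.1667, 0.1250]
t=2: π = [0.1406, 0.2112, 0.2118, 0.1528, 0.1684, 0.1152]
t=3: π = [0.1365, 0.2167, 0.2052, 0.1560, 0.1703, 0.1153]
t=4: π = [0.1367, 0.2176, 0.2033, 0.1564, 0.1706, 0.1155]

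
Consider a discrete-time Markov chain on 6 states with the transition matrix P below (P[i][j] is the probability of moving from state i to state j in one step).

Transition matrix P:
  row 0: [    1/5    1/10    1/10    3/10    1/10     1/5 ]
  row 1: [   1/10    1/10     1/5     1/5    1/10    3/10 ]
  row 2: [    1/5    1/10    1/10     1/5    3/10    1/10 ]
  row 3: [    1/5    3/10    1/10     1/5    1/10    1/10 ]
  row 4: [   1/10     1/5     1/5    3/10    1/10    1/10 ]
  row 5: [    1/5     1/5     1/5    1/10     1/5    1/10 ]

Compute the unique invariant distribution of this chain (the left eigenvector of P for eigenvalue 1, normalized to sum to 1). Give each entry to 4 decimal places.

π = [0.1683, 0.1728, 0.1469, 0.2161, 0.1445, 0.1514]

Balance equations π_j = Σ_i π_i·P[i][j]:
  π_0 = 1/5·π_0 + 1/10·π_1 + 1/5·π_2 + 1/5·π_3 + 1/10·π_4 + 1/5·π_5
  π_1 = 1/10·π_0 + 1/10·π_1 + 1/10·π_2 + 3/10·π_3 + 1/5·π_4 + 1/5·π_5
  π_2 = 1/10·π_0 + 1/5·π_1 + 1/10·π_2 + 1/10·π_3 + 1/5·π_4 + 1/5·π_5
  π_3 = 3/10·π_0 + 1/5·π_1 + 1/5·π_2 + 1/5·π_3 + 3/10·π_4 + 1/10·π_5
  π_4 = 1/10·π_0 + 1/10·π_1 + 3/10·π_2 + 1/10·π_3 + 1/10·π_4 + 1/5·π_5
  normalize: π_0 + π_1 + π_2 + π_3 + π_4 + π_5 = 1
Solving the linear system gives exactly π = [5065/30101, 5202/30101, 4421/30101, 6506/30101, 4350/30101, 147/971].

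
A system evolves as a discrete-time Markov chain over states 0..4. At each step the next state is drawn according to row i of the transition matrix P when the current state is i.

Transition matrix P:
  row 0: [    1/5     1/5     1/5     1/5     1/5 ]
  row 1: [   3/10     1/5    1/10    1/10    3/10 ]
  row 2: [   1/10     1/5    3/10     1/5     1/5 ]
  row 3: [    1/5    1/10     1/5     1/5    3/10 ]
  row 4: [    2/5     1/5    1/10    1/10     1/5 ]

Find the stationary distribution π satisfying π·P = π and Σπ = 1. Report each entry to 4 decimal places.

π = [0.2477, 0.1842, 0.1757, 0.1582, 0.2342]

Balance equations π_j = Σ_i π_i·P[i][j]:
  π_0 = 1/5·π_0 + 3/10·π_1 + 1/10·π_2 + 1/5·π_3 + 2/5·π_4
  π_1 = 1/5·π_0 + 1/5·π_1 + 1/5·π_2 + 1/10·π_3 + 1/5·π_4
  π_2 = 1/5·π_0 + 1/10·π_1 + 3/10·π_2 + 1/5·π_3 + 1/10·π_4
  π_3 = 1/5·π_0 + 1/10·π_1 + 1/5·π_2 + 1/5·π_3 + 1/10·π_4
  normalize: π_0 + π_1 + π_2 + π_3 + π_4 = 1
Solving the linear system gives exactly π = [2227/8991, 184/999, 1580/8991, 158/999, 26/111].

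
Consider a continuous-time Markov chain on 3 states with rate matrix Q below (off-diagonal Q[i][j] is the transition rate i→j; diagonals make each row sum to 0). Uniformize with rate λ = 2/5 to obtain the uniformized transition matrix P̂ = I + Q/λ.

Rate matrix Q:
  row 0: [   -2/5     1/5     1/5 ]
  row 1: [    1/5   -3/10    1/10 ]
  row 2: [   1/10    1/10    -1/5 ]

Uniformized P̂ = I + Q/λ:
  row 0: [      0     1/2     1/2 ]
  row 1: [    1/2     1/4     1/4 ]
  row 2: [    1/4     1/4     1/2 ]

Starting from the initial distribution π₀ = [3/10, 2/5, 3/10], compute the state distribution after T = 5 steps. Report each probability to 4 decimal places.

π = [0.2633, 0.3157, 0.4210]

t=0: π = [0.3000, 0.4000, 0.3000]
t=1: π = [0.2750, 0.3250, 0.4000]
t=2: π = [0.2625, 0.3188, 0.4188]
t=3: π = [0.2641, 0.3156, 0.4203]
t=4: π = [0.2629, 0.3160, 0.4211]
t=5: π = [0.2633, 0.3157, 0.4210]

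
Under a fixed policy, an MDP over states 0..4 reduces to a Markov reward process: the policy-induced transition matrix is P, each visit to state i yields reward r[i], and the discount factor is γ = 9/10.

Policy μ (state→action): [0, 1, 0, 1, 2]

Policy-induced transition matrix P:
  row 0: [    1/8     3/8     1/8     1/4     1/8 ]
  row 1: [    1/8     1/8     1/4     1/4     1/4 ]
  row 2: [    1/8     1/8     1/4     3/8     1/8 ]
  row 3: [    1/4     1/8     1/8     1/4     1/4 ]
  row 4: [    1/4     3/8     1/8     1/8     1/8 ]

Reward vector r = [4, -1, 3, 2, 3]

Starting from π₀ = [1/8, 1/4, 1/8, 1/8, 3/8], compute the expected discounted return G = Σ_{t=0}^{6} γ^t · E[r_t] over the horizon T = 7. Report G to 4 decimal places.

G = 10.6320

t=0: π = [0.1250, 0.2500, 0.1250, 0.1250, 0.3750], E[r] = 2.0000, γ^t·E[r] = 2.000000, running G = 2.000000
t=1: π = [0.1875, 0.2500, 0.1719, 0.2188, 0.1719], E[r] = 1.9688, γ^t·E[r] = 1.771875, running G = 3.771875
t=2: π = [0.1738, 0.2148, 0.1777, 0.2500, 0.1836], E[r] = 2.0645, γ^t·E[r] = 1.672207, running G = 5.444082
t=3: π = [0.1792, 0.2144, 0.1741, 0.2493, 0.1831], E[r] = 2.0725, γ^t·E[r] = 1.510860, running G = 6.954942
t=4: π = [0.1790, 0.2156, 0.1736, 0.2489, 0.1830], E[r] = 2.0679, γ^t·E[r] = 1.356730, running G = 8.311672
t=5: π = [0.1790, 0.2155, 0.1736, 0.2488, 0.1831], E[r] = 2.0682, γ^t·E[r] = 1.221224, running G = 9.532896
t=6: π = [0.1790, 0.2155, 0.1736, 0.2488, 0.1830], E[r] = 2.0681, γ^t·E[r] = 1.099088, running G = 10.631984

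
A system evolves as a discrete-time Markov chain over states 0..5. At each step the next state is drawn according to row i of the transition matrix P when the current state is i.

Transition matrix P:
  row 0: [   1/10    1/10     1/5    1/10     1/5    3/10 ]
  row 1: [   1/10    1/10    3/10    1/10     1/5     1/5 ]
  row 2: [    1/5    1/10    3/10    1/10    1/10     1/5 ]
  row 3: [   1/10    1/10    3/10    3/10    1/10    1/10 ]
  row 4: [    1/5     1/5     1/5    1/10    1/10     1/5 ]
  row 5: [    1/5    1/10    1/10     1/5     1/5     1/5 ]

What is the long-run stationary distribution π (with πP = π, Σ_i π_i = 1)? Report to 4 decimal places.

π = [0.1577, 0.1147, 0.2293, 0.1501, 0.1473, 0.2008]

Balance equations π_j = Σ_i π_i·P[i][j]:
  π_0 = 1/10·π_0 + 1/10·π_1 + 1/5·π_2 + 1/10·π_3 + 1/5·π_4 + 1/5·π_5
  π_1 = 1/10·π_0 + 1/10·π_1 + 1/10·π_2 + 1/10·π_3 + 1/5·π_4 + 1/10·π_5
  π_2 = 1/5·π_0 + 3/10·π_1 + 3/10·π_2 + 3/10·π_3 + 1/5·π_4 + 1/10·π_5
  π_3 = 1/10·π_0 + 1/10·π_1 + 1/10·π_2 + 3/10·π_3 + 1/10·π_4 + 1/5·π_5
  π_4 = 1/5·π_0 + 1/5·π_1 + 1/10·π_2 + 1/10·π_3 + 1/10·π_4 + 1/5·π_5
  normalize: π_0 + π_1 + π_2 + π_3 + π_4 + π_5 = 1
Solving the linear system gives exactly π = [13944/88397, 10142/88397, 20273/88397, 13268/88397, 13023/88397, 17747/88397].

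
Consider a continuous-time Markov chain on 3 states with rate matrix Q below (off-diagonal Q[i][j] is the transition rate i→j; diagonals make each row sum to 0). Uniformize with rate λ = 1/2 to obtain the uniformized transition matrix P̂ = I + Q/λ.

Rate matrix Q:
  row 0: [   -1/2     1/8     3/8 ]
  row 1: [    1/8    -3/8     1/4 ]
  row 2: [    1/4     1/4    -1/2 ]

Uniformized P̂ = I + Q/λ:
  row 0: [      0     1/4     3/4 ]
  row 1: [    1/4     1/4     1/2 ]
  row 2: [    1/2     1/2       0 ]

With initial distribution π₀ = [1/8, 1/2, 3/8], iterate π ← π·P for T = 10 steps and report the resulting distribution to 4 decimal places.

t=0: π = [0.1250, 0.5000, 0.3750]
t=1: π = [0.3125, 0.3438, 0.3438]
t=2: π = [0.2578, 0.3359, 0.4063]
t=3: π = [0.2871, 0.3516, 0.3613]
t=4: π = [0.2686, 0.3403, 0.3911]
t=5: π = [0.2806, 0.3478, 0.3716]
t=6: π = [0.2727, 0.3429, 0.3844]
t=7: π = [0.2779, 0.3461, 0.3760]
t=8: π = [0.2745, 0.3440, 0.3815]
t=9: π = [0.2767, 0.3454, 0.3779]
t=10: π = [0.2753, 0.3445, 0.3802]

π = [0.2753, 0.3445, 0.3802]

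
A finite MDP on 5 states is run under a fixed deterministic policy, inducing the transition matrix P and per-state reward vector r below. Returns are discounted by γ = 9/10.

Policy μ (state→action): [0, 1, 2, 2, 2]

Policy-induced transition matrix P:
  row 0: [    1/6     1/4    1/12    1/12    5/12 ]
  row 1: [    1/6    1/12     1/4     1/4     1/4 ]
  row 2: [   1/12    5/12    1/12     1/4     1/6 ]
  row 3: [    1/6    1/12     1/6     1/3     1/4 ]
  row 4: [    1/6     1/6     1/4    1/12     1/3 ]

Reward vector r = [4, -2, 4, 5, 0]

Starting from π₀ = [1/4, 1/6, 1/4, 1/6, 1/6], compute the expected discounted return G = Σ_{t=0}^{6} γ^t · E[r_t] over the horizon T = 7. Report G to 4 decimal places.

G = 10.4066

t=0: π = [0.2500, 0.1667, 0.2500, 0.1667, 0.1667], E[r] = 2.5000, γ^t·E[r] = 2.500000, running G = 2.500000
t=1: π = [0.1458, 0.2222, 0.1528, 0.1944, 0.2847], E[r] = 1.7222, γ^t·E[r] = 1.550000, running G = 4.050000
t=2: π = [0.1539, 0.1823, 0.1840, 0.1944, 0.2853], E[r] = 1.9595, γ^t·E[r] = 1.587188, running G = 5.637188
t=3: π = [0.1513, 0.1941, 0.1775, 0.1930, 0.2841], E[r] = 1.8920, γ^t·E[r] = 1.379250, running G = 7.016438
t=4: π = [0.1519, 0.1914, 0.1791, 0.1935, 0.2841], E[r] = 1.9088, γ^t·E[r] = 1.252341, running G = 8.268779
t=5: π = [0.1517, 0.1920, 0.1787, 0.1935, 0.2841], E[r] = 1.9050, γ^t·E[r] = 1.124912, running G = 9.393691
t=6: π = [0.1518, 0.1919, 0.1788, 0.1935, 0.2841], E[r] = 1.9060, γ^t·E[r] = 1.012938, running G = 10.406629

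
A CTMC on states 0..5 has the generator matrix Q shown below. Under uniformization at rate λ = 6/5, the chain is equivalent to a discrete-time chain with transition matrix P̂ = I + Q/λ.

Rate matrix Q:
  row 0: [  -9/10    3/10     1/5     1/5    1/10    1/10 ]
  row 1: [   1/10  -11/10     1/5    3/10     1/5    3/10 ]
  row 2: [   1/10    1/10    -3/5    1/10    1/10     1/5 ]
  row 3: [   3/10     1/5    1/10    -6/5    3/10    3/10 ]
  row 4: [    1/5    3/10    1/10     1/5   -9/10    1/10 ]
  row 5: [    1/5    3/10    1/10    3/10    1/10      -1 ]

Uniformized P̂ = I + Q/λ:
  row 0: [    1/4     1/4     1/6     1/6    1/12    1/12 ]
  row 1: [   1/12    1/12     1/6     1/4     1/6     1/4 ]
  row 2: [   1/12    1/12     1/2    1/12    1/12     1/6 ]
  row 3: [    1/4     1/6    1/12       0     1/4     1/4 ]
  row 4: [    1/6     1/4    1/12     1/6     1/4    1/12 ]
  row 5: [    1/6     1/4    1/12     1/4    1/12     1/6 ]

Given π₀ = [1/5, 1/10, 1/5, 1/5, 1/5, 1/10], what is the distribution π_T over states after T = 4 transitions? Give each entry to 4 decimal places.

t=0: π = [0.2000, 0.1000, 0.2000, 0.2000, 0.2000, 0.1000]
t=1: π = [0.1750, 0.1833, 0.1917, 0.1333, 0.1583, 0.1583]
t=2: π = [0.1611, 0.1764, 0.1931, 0.1569, 0.1472, 0.1653]
t=3: π = [0.1624, 0.1753, 0.1919, 0.1529, 0.1487, 0.1688]
t=4: π = [0.1623, 0.1761, 0.1914, 0.1539, 0.1482, 0.1681]

π = [0.1623, 0.1761, 0.1914, 0.1539, 0.1482, 0.1681]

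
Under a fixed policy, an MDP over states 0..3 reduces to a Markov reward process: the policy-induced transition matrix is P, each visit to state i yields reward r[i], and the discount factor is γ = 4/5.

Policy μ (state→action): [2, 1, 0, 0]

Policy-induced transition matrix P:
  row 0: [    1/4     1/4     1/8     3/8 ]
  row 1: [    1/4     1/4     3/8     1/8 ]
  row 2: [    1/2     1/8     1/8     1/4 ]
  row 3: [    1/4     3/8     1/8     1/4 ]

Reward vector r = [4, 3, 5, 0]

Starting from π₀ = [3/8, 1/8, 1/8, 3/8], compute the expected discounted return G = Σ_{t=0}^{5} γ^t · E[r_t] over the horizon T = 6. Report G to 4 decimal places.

G = 10.2176

t=0: π = [0.3750, 0.1250, 0.1250, 0.3750], E[r] = 2.5000, γ^t·E[r] = 2.500000, running G = 2.500000
t=1: π = [0.2813, 0.2813, 0.1563, 0.2813], E[r] = 2.7500, γ^t·E[r] = 2.200000, running G = 4.700000
t=2: π = [0.2891, 0.2656, 0.1953, 0.2500], E[r] = 2.9297, γ^t·E[r] = 1.875000, running G = 6.575000
t=3: π = [0.2988, 0.2568, 0.1914, 0.2529], E[r] = 2.9229, γ^t·E[r] = 1.496500, running G = 8.071500
t=4: π = [0.2979, 0.2577, 0.1892, 0.2552], E[r] = 2.9105, γ^t·E[r] = 1.192150, running G = 9.263650
t=5: π = [0.2973, 0.2583, 0.1894, 0.2550], E[r] = 2.9111, γ^t·E[r] = 0.953905, running G = 10.217555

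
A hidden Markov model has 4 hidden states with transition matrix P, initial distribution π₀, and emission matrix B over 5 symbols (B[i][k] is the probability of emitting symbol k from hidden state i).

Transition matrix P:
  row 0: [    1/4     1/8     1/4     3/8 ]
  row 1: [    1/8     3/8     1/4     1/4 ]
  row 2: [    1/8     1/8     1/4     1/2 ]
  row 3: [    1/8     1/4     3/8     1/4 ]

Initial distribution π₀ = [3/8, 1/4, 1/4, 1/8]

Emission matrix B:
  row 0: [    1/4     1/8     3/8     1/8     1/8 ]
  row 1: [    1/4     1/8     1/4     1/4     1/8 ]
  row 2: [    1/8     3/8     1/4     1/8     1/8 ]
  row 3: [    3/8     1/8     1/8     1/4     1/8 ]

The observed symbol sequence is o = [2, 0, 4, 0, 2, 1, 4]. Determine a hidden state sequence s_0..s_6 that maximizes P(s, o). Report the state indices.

path = [0, 3, 2, 3, 2, 2, 3]

t=0: δ = [1.406e-01, 6.250e-02, 6.250e-02, 1.562e-02]  (obs o_0=2)
t=1: δ = [8.789e-03, 5.859e-03, 4.395e-03, 1.978e-02]  ψ = [0, 1, 0, 0]  (obs o_1=0)
t=2: δ = [3.090e-04, 6.180e-04, 9.270e-04, 6.180e-04]  ψ = [3, 3, 3, 3]  (obs o_2=4)
t=3: δ = [2.897e-05, 5.794e-05, 2.897e-05, 1.738e-04]  ψ = [2, 1, 2, 2]  (obs o_3=0)
t=4: δ = [8.147e-06, 1.086e-05, 1.629e-05, 5.431e-06]  ψ = [3, 3, 3, 3]  (obs o_4=2)
t=5: δ = [2.546e-07, 5.092e-07, 1.528e-06, 1.018e-06]  ψ = [0, 1, 2, 2]  (obs o_5=1)
t=6: δ = [2.387e-08, 3.183e-08, 4.774e-08, 9.548e-08]  ψ = [2, 3, 2, 2]  (obs o_6=4)
backtrack: best end state = 3; path = [0, 3, 2, 3, 2, 2, 3]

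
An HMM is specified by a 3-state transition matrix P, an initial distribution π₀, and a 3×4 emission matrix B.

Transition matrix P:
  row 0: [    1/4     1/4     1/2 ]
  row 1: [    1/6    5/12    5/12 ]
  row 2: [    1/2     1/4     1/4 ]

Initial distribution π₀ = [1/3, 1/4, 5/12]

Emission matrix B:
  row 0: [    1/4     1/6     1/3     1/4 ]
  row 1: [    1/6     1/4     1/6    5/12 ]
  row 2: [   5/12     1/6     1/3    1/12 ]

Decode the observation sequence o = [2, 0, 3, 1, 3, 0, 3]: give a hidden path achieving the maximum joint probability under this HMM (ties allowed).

path = [0, 2, 1, 1, 1, 2, 0]

t=0: δ = [1.111e-01, 4.167e-02, 1.389e-01]  (obs o_0=2)
t=1: δ = [1.736e-02, 5.787e-03, 2.315e-02]  ψ = [2, 2, 0]  (obs o_1=0)
t=2: δ = [2.894e-03, 2.411e-03, 7.234e-04]  ψ = [2, 2, 0]  (obs o_2=3)
t=3: δ = [1.206e-04, 2.512e-04, 2.411e-04]  ψ = [0, 1, 0]  (obs o_3=1)
t=4: δ = [3.014e-05, 4.361e-05, 8.721e-06]  ψ = [2, 1, 1]  (obs o_4=3)
t=5: δ = [1.884e-06, 3.028e-06, 7.571e-06]  ψ = [0, 1, 1]  (obs o_5=0)
t=6: δ = [9.463e-07, 7.886e-07, 1.577e-07]  ψ = [2, 2, 2]  (obs o_6=3)
backtrack: best end state = 0; path = [0, 2, 1, 1, 1, 2, 0]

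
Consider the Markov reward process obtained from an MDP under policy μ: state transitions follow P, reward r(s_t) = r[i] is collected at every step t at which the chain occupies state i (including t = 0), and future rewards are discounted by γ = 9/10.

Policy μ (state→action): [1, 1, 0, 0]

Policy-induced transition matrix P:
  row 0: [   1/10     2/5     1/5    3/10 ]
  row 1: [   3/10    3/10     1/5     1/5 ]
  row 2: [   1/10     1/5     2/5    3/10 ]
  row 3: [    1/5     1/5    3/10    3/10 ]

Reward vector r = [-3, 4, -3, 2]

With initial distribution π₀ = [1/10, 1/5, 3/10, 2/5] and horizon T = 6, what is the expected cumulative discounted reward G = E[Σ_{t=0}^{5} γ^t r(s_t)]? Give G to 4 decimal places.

G = 1.0327

t=0: π = [0.1000, 0.2000, 0.3000, 0.4000], E[r] = 0.4000, γ^t·E[r] = 0.400000, running G = 0.400000
t=1: π = [0.1800, 0.2400, 0.3000, 0.2800], E[r] = 0.0800, γ^t·E[r] = 0.072000, running G = 0.472000
t=2: π = [0.1760, 0.2600, 0.2880, 0.2760], E[r] = 0.2000, γ^t·E[r] = 0.162000, running G = 0.634000
t=3: π = [0.1796, 0.2612, 0.2852, 0.2740], E[r] = 0.1984, γ^t·E[r] = 0.144634, running G = 0.778634
t=4: π = [0.1796, 0.2620, 0.2844, 0.2739], E[r] = 0.2037, γ^t·E[r] = 0.133634, running G = 0.912268
t=5: π = [0.1798, 0.2621, 0.2843, 0.2738], E[r] = 0.2039, γ^t·E[r] = 0.120403, running G = 1.032671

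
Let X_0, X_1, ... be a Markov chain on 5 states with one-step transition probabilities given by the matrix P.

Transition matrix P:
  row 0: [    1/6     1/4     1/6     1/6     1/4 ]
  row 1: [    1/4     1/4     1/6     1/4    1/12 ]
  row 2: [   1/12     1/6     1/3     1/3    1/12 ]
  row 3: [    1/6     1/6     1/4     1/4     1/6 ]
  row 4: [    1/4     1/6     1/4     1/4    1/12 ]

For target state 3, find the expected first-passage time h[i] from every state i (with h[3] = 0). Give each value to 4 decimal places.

h = [4.2826, 3.9822, 3.5239, 0.0000, 3.9440]

First-step conditioning: h[3] = 0; for i ≠ 3, h[i] = 1 + Σ_k P[i][k]·h[k].
  h[0] = 1 + 1/6·h[0] + 1/4·h[1] + 1/6·h[2] + 1/4·h[4]
  h[1] = 1 + 1/4·h[0] + 1/4·h[1] + 1/6·h[2] + 1/12·h[4]
  h[2] = 1 + 1/12·h[0] + 1/6·h[1] + 1/3·h[2] + 1/12·h[4]
  h[4] = 1 + 1/4·h[0] + 1/6·h[1] + 1/4·h[2] + 1/12·h[4]
Solving the 4×4 linear system over states ≠ 3 gives exactly h = [6728/1571, 6256/1571, 5536/1571, 0, 6196/1571] (h[3] = 0 is the target).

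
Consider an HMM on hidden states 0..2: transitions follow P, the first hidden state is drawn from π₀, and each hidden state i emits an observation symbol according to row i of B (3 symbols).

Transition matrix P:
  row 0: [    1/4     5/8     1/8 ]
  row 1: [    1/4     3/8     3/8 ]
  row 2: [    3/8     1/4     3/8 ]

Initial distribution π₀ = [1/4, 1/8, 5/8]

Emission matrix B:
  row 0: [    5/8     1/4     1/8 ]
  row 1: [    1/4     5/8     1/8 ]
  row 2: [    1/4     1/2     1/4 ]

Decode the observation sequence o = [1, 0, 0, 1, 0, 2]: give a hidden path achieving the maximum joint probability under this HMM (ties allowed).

t=0: δ = [6.250e-02, 7.812e-02, 3.125e-01]  (obs o_0=1)
t=1: δ = [7.324e-02, 1.953e-02, 2.930e-02]  ψ = [2, 2, 2]  (obs o_1=0)
t=2: δ = [1.144e-02, 1.144e-02, 2.747e-03]  ψ = [0, 0, 2]  (obs o_2=0)
t=3: δ = [7.153e-04, 4.470e-03, 2.146e-03]  ψ = [0, 0, 1]  (obs o_3=1)
t=4: δ = [6.985e-04, 4.191e-04, 4.191e-04]  ψ = [1, 1, 1]  (obs o_4=0)
t=5: δ = [2.183e-05, 5.457e-05, 3.929e-05]  ψ = [0, 0, 1]  (obs o_5=2)
backtrack: best end state = 1; path = [2, 0, 0, 1, 0, 1]

path = [2, 0, 0, 1, 0, 1]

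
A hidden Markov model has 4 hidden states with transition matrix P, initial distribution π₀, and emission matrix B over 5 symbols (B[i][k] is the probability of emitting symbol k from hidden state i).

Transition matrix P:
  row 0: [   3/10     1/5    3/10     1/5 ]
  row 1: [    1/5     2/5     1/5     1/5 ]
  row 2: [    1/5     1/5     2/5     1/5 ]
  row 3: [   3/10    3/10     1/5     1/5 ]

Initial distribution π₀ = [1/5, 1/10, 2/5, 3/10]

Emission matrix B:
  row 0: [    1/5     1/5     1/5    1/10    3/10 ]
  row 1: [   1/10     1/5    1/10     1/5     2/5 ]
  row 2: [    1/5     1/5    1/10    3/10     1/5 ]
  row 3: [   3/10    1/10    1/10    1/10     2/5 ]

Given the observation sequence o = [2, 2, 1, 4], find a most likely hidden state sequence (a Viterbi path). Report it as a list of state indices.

path = [0, 0, 1, 1]

t=0: δ = [4.000e-02, 1.000e-02, 4.000e-02, 3.000e-02]  (obs o_0=2)
t=1: δ = [2.400e-03, 9.000e-04, 1.600e-03, 8.000e-04]  ψ = [0, 3, 2, 0]  (obs o_1=2)
t=2: δ = [1.440e-04, 9.600e-05, 1.440e-04, 4.800e-05]  ψ = [0, 0, 0, 0]  (obs o_2=1)
t=3: δ = [1.296e-05, 1.536e-05, 1.152e-05, 1.152e-05]  ψ = [0, 1, 2, 0]  (obs o_3=4)
backtrack: best end state = 1; path = [0, 0, 1, 1]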